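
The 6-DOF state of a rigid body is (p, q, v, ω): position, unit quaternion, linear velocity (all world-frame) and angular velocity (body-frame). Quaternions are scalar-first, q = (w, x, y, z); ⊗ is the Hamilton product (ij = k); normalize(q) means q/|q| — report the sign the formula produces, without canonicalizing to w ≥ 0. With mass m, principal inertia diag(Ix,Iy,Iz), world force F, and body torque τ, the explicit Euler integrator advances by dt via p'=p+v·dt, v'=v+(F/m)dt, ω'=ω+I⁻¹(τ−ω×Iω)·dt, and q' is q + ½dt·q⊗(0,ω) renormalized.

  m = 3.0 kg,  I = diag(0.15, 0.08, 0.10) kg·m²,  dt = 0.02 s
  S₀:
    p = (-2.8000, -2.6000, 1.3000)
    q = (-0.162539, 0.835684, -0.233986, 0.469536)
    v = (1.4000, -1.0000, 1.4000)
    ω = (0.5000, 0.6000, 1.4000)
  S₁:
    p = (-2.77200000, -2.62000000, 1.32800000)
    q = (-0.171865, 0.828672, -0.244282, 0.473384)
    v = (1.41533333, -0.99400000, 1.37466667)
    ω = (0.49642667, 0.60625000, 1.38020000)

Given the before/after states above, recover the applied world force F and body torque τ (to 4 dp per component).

F = (2.3000, 0.9000, -3.8000)
τ = (-0.0100, 0.0600, -0.1200)

velocity change Δv = (0.01533333, 0.00600000, -0.02533333)
F = m·Δv/dt = (2.3000, 0.9000, -3.8000)
Δω = ω₁−ω₀ = (-0.00357333, 0.00625000, -0.01980000)
precession coupling = (0.0168, 0.0350, -0.0210)
I·α + gyro = (-0.0100, 0.0600, -0.1200)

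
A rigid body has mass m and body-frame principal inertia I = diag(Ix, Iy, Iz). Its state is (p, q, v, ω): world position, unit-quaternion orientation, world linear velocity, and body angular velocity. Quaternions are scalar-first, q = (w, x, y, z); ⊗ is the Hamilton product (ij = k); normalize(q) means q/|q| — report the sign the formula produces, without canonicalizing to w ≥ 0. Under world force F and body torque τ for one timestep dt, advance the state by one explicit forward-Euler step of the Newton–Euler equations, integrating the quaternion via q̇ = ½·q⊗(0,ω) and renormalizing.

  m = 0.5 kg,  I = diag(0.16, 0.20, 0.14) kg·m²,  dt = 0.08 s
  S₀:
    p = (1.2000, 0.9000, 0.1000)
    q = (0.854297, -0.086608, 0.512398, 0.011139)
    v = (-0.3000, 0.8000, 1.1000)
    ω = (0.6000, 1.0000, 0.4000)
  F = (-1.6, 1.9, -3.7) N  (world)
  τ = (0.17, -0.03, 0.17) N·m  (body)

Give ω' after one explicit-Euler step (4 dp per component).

angular accel α = (1.2125, -0.1740, 1.0429)
ω' = ω + α·dt = (0.6970, 0.9861, 0.4834)

ω' = (0.6970, 0.9861, 0.4834)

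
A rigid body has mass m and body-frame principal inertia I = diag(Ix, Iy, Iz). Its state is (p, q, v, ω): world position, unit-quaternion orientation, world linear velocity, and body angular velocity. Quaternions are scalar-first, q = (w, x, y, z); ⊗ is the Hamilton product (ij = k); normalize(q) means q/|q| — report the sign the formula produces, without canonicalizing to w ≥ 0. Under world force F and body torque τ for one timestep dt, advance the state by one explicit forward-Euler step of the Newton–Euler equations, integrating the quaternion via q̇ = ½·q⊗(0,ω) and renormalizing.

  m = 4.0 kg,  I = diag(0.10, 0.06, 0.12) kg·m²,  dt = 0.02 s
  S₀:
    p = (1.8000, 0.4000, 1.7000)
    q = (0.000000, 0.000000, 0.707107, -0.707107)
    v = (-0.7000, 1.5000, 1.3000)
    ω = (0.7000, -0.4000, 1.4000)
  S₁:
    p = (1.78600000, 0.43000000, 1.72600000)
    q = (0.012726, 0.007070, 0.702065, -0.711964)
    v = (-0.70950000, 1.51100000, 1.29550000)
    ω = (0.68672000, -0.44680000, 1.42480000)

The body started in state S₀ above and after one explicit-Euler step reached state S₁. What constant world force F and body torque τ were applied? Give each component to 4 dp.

F = (-1.9000, 2.2000, -0.9000)
τ = (-0.1000, -0.1600, 0.1600)

ω₁ − ω₀ = (-0.01328000, -0.04680000, 0.02480000)
gyro term ω₀×Iω₀ = (-0.0336, -0.0196, 0.0112)
τ = I·(Δω/dt) + ω₀×(Iω₀) = (-0.1000, -0.1600, 0.1600)
velocity change Δv = (-0.00950000, 0.01100000, -0.00450000)
m·(v₁−v₀)/dt = (-1.9000, 2.2000, -0.9000)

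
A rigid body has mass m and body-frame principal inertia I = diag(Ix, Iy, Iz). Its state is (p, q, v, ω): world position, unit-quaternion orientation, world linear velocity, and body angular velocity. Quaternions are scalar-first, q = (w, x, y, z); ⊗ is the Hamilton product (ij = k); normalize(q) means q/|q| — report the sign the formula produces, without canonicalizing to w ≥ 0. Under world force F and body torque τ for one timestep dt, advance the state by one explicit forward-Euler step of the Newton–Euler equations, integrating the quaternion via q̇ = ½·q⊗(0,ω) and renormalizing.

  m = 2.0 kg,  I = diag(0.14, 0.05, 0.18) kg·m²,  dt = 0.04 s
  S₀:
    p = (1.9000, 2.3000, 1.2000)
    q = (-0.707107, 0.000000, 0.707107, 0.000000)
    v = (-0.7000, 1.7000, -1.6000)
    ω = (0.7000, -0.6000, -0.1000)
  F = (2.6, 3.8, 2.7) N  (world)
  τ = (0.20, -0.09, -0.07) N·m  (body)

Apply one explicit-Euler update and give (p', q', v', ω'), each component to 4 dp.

precession coupling ω×(Iω) = (0.0078, 0.0028, 0.0378)
angular accel α = (1.3729, -1.8560, -0.5989)
ω + α·dt = (0.7549, -0.6742, -0.1240)
q⊗(0,ω) = (0.4242642, -0.5656856, 0.4242642, -0.4242642)
q + ½dt·q⊗(0,ω), renormalized = (-0.6985, -0.0113, 0.7155, -0.0085)
new position p' = (1.8720, 2.3680, 1.1360)
v + (F/m)dt = (-0.6480, 1.7760, -1.5460)

p' = (1.8720, 2.3680, 1.1360)
q' = (-0.6985, -0.0113, 0.7155, -0.0085)
v' = (-0.6480, 1.7760, -1.5460)
ω' = (0.7549, -0.6742, -0.1240)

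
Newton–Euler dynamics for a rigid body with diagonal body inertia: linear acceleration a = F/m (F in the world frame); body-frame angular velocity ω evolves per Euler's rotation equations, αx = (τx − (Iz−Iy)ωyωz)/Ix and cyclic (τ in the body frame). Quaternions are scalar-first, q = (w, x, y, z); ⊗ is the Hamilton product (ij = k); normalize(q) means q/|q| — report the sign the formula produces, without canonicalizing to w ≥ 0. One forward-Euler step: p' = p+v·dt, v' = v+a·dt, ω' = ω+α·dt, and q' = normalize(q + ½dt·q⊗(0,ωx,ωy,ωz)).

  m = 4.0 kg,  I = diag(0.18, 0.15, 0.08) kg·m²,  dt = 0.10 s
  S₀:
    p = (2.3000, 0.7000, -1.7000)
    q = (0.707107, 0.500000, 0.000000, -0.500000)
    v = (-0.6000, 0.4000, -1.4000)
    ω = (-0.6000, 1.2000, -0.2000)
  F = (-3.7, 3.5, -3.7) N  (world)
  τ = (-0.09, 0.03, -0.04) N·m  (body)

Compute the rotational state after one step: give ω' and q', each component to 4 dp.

precession coupling ω×(Iω) = (0.0168, 0.0120, 0.0216)
α = I⁻¹(τ − ω×Iω) = (-0.5933, 0.1200, -0.7700)
new body rate ω' = (-0.6593, 1.2120, -0.2770)
Hamilton product q⊗(0,ω) = (0.2000000, 0.1757358, 1.2485284, 0.4585786)
q' = normalize(q + ½dt·q⊗(0,ω)) = (0.7155, 0.5076, 0.0623, -0.4760)

ω' = (-0.6593, 1.2120, -0.2770)
q' = (0.7155, 0.5076, 0.0623, -0.4760)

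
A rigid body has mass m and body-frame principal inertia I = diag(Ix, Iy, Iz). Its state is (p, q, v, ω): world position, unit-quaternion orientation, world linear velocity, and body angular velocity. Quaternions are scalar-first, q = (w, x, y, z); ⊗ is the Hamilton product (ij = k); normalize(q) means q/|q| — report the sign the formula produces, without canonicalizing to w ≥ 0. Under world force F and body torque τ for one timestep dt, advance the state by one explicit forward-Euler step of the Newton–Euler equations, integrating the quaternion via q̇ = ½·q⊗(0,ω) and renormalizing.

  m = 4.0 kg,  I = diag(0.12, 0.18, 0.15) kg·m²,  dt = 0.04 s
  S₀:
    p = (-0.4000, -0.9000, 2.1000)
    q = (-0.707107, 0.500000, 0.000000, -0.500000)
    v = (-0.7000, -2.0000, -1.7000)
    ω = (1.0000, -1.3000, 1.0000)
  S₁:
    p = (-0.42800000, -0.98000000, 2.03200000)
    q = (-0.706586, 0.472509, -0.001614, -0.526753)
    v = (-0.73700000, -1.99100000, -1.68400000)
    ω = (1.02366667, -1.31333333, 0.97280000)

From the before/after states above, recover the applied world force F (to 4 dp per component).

F = (-3.7000, 0.9000, 1.6000)

v₁ − v₀ = (-0.03700000, 0.00900000, 0.01600000)
F = m·Δv/dt = (-3.7000, 0.9000, 1.6000)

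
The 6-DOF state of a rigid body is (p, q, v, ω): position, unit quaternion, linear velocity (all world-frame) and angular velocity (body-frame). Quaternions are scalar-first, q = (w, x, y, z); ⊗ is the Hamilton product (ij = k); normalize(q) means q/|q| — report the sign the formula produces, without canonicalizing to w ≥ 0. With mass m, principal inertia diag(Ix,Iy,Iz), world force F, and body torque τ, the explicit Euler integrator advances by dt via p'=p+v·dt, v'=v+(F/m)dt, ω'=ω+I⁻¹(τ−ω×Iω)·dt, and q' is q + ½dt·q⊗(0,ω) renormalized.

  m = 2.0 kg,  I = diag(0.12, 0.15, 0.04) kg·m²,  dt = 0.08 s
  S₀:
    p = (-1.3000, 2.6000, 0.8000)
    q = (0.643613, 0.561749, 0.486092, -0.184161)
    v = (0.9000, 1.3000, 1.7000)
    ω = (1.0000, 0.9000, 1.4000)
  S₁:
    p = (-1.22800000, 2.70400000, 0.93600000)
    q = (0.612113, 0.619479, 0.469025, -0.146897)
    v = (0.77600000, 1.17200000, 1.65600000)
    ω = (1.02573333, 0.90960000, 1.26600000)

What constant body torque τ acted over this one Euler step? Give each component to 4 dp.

τ = (-0.1000, 0.1300, -0.0400)

rate change Δω = (0.02573333, 0.00960000, -0.13400000)
gyro term ω₀×Iω₀ = (-0.1386, 0.1120, 0.0270)
τ = I·(Δω/dt) + ω₀×(Iω₀) = (-0.1000, 0.1300, -0.0400)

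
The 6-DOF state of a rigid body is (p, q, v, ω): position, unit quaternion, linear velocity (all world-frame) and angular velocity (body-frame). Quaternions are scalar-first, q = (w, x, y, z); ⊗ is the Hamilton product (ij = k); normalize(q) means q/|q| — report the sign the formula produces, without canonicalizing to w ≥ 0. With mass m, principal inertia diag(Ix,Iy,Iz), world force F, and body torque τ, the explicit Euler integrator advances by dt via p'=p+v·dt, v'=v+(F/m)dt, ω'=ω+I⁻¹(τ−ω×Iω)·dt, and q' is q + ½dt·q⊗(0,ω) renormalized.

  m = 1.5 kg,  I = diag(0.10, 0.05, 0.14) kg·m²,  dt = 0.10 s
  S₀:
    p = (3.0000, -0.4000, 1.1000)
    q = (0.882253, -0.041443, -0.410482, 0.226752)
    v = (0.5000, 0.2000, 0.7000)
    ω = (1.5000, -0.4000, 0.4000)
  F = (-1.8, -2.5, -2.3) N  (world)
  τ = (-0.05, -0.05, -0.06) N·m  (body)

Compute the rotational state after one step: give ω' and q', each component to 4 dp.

ω' = (1.4644, -0.4520, 0.3357)
q' = (0.8698, 0.0210, -0.4090, 0.2751)

α = I⁻¹(τ − ω×Iω) = (-0.3560, -0.5200, -0.6429)
ω + α·dt = (1.4644, -0.4520, 0.3357)
q⊗(0,ω) = (-0.1927291, 1.2498875, 0.0038040, 0.9852014)
q + ½dt·q⊗(0,ω), renormalized = (0.8698, 0.0210, -0.4090, 0.2751)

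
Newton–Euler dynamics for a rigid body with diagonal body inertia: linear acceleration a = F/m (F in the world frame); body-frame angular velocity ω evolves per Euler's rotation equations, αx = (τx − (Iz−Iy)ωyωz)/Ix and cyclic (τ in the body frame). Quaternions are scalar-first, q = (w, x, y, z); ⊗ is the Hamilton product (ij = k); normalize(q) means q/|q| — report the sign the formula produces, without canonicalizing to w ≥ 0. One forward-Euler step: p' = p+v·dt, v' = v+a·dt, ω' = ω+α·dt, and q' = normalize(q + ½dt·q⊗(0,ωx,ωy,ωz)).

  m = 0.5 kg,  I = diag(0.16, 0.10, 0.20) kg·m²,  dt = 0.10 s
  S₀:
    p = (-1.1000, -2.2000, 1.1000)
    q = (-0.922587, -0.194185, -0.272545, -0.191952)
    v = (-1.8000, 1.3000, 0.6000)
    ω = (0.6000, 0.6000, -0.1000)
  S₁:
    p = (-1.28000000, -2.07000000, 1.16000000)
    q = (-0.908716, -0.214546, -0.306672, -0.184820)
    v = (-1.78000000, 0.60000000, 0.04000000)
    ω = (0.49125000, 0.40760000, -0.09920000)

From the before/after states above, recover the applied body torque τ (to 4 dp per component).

τ = (-0.1800, -0.1900, -0.0200)

Δω = ω₁−ω₀ = (-0.10875000, -0.19240000, 0.00080000)
ω₀×(Iω₀) = (-0.0060, 0.0024, -0.0216)
I·α + gyro = (-0.1800, -0.1900, -0.0200)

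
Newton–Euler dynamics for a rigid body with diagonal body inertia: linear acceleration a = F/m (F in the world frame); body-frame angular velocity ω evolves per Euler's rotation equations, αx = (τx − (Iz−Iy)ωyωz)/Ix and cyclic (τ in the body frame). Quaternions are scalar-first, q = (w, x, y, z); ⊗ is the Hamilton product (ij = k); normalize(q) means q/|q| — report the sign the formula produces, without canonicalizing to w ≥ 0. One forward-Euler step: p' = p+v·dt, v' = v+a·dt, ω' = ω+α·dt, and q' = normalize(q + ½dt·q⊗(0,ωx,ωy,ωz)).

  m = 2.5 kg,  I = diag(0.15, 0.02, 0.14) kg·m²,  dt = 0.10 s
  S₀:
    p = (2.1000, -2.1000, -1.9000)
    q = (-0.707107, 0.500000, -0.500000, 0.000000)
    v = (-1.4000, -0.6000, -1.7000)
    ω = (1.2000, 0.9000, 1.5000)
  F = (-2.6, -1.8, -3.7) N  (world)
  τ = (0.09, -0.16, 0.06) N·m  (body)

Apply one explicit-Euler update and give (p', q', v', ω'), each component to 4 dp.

ω×(Iω) gyroscopic = (0.1620, 0.0180, -0.1404)
(τ − ω×Iω)/I = (-0.4800, -8.9000, 1.4314)
new body rate ω' = (1.1520, 0.0100, 1.6431)
q⊗(0,ω) = (-0.1500000, -1.5985284, -1.3863963, -0.0106605)
updated quaternion q' = (-0.7106, 0.4177, -0.5661, -0.0005)
p + v·dt = (1.9600, -2.1600, -2.0700)
v + (F/m)dt = (-1.5040, -0.6720, -1.8480)

p' = (1.9600, -2.1600, -2.0700)
q' = (-0.7106, 0.4177, -0.5661, -0.0005)
v' = (-1.5040, -0.6720, -1.8480)
ω' = (1.1520, 0.0100, 1.6431)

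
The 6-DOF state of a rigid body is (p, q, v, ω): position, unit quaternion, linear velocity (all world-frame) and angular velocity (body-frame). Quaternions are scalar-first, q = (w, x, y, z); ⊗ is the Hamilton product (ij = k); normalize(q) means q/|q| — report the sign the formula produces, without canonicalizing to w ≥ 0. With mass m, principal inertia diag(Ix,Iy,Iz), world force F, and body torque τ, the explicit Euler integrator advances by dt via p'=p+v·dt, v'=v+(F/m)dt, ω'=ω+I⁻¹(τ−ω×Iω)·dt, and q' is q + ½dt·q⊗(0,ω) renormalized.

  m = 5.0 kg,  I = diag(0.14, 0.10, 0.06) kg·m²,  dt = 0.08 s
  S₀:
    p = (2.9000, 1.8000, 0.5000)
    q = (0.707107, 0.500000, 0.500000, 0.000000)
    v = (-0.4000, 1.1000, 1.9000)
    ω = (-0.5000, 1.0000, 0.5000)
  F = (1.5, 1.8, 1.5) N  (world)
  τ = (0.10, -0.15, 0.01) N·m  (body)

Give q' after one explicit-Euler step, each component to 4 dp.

2q̇ = q⊗(0,ω) = (-0.2500000, -0.1035535, 0.4571070, 1.1035535)
updated quaternion q' = (0.6963, 0.4953, 0.5177, 0.0441)

q' = (0.6963, 0.4953, 0.5177, 0.0441)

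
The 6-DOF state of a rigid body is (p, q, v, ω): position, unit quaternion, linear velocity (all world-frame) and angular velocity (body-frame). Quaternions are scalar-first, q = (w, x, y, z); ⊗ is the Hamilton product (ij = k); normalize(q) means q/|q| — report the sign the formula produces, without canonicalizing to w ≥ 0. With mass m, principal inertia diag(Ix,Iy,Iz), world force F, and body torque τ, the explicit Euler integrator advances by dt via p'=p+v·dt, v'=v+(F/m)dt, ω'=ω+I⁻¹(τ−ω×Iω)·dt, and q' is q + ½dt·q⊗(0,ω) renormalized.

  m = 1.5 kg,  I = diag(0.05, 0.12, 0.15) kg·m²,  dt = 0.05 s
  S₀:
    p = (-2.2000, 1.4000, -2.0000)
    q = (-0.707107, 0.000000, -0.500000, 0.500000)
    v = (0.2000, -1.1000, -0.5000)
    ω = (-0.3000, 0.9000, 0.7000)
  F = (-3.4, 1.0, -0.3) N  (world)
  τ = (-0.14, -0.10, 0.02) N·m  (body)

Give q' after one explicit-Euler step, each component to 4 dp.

q' = (-0.7043, -0.0147, -0.5194, 0.4837)

Hamilton product q⊗(0,ω) = (0.1000000, -0.5878679, -0.7863963, -0.6449749)
q + ½dt·q⊗(0,ω), renormalized = (-0.7043, -0.0147, -0.5194, 0.4837)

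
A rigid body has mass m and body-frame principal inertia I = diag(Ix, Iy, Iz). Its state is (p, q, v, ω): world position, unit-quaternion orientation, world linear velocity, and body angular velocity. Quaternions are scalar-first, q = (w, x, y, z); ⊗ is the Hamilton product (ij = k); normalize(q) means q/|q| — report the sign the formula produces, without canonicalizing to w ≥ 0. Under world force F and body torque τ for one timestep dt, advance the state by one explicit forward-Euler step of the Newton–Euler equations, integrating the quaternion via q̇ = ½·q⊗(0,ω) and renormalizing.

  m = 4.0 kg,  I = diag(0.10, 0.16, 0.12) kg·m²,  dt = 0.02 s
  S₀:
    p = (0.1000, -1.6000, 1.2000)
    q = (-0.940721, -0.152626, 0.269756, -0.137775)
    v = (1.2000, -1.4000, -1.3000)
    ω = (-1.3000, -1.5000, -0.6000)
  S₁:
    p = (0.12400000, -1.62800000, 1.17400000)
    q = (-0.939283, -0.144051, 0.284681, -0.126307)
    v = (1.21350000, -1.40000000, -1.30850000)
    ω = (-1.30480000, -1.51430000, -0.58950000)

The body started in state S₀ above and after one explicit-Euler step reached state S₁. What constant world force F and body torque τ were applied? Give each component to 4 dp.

F = (2.7000, 0.0000, -1.7000)
τ = (-0.0600, -0.1300, 0.1800)

v₁ − v₀ = (0.01350000, 0.00000000, -0.00850000)
m·(v₁−v₀)/dt = (2.7000, 0.0000, -1.7000)
rate change Δω = (-0.00480000, -0.01430000, 0.01050000)
τ = I·(Δω/dt) + ω₀×(Iω₀) = (-0.0600, -0.1300, 0.1800)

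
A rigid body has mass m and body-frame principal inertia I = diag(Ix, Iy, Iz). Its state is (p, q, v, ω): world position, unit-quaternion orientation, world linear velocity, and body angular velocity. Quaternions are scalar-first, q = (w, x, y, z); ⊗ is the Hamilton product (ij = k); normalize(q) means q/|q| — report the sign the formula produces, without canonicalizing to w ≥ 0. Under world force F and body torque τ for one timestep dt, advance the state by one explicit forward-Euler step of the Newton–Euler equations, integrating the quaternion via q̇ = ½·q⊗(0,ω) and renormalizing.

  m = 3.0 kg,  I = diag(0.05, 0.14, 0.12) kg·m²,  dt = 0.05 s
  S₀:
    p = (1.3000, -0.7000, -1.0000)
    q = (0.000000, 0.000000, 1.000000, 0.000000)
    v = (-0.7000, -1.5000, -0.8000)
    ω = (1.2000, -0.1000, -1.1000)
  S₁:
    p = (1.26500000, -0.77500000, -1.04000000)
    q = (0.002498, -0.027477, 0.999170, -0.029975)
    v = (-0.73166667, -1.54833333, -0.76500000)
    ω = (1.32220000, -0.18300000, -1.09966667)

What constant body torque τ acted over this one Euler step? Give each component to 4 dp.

τ = (0.1200, -0.1400, -0.0100)

Δω = ω₁−ω₀ = (0.12220000, -0.08300000, 0.00033333)
I·α + gyro = (0.1200, -0.1400, -0.0100)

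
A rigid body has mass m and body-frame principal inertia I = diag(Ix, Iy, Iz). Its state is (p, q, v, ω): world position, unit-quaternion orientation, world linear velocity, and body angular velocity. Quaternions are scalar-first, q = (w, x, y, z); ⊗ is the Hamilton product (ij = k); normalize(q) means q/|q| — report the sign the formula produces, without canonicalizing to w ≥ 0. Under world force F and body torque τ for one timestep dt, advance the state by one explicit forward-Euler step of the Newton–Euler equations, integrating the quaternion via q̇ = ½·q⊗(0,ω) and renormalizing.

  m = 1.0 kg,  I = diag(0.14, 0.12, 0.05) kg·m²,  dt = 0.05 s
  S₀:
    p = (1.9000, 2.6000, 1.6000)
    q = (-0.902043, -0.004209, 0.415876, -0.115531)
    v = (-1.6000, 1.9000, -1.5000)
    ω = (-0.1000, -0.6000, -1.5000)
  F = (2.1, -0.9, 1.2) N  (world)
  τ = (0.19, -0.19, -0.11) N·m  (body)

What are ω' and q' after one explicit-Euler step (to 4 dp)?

gyro term ω×Iω = (-0.0630, 0.0135, -0.0012)
(τ − ω×Iω)/I = (1.8071, -1.6958, -2.1760)
new body rate ω' = (-0.0096, -0.6848, -1.6088)
2q̇ = q⊗(0,ω) = (0.0758082, -0.6029283, 0.5464654, 1.3971775)
q' = normalize(q + ½dt·q⊗(0,ω)) = (-0.8994, -0.0193, 0.4292, -0.0805)

ω' = (-0.0096, -0.6848, -1.6088)
q' = (-0.8994, -0.0193, 0.4292, -0.0805)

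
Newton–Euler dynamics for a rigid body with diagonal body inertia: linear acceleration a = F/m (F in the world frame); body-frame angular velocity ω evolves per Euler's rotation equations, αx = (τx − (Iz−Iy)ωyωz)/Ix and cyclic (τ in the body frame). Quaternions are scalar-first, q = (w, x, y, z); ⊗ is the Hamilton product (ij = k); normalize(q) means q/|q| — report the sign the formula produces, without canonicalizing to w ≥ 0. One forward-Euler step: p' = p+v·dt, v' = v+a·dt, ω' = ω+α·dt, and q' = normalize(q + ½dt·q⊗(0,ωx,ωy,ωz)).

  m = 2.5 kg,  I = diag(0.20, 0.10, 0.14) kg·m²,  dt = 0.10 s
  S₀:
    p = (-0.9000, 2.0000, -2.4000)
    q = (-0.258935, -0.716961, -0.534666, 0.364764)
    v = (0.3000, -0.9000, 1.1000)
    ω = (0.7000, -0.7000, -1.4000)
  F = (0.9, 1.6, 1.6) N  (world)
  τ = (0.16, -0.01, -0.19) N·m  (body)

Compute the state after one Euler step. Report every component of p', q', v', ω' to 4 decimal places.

a = (0.3600, 0.6400, 0.6400)
p + v·dt = (-0.8700, 1.9100, -2.2900)
new velocity v' = (0.3360, -0.8360, 1.1640)
precession coupling ω×(Iω) = (0.0392, -0.0588, 0.0490)
α = I⁻¹(τ − ω×Iω) = (0.6040, 0.4880, -1.7071)
new body rate ω' = (0.7604, -0.6512, -1.5707)
q⊗(0,ω) = (0.6382761, 0.8226127, -0.5671561, 1.2386479)
updated quaternion q' = (-0.2262, -0.6734, -0.5610, 0.4251)

p' = (-0.8700, 1.9100, -2.2900)
q' = (-0.2262, -0.6734, -0.5610, 0.4251)
v' = (0.3360, -0.8360, 1.1640)
ω' = (0.7604, -0.6512, -1.5707)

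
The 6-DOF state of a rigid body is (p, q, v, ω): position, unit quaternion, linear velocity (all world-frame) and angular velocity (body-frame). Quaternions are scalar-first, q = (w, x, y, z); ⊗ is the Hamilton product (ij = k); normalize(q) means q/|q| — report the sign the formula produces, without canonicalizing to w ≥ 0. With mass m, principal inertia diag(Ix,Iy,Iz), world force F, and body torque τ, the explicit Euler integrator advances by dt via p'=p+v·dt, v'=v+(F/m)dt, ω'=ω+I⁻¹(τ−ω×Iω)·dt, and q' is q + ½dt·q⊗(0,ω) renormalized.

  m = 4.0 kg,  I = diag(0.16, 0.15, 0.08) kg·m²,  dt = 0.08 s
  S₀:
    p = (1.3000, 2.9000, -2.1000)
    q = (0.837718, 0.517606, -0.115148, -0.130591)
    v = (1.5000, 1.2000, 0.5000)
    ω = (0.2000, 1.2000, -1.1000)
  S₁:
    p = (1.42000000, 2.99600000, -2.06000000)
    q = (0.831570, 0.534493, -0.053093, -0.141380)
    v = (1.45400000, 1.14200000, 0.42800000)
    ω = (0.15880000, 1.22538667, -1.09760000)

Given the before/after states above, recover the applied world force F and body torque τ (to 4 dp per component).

ω₁ − ω₀ = (-0.04120000, 0.02538667, 0.00240000)
gyro term ω₀×Iω₀ = (0.0924, -0.0176, -0.0024)
τ = I·(Δω/dt) + ω₀×(Iω₀) = (0.0100, 0.0300, 0.0000)
Δv = v₁−v₀ = (-0.04600000, -0.05800000, -0.07200000)
applied force F = (-2.3000, -2.9000, -3.6000)

F = (-2.3000, -2.9000, -3.6000)
τ = (0.0100, 0.0300, 0.0000)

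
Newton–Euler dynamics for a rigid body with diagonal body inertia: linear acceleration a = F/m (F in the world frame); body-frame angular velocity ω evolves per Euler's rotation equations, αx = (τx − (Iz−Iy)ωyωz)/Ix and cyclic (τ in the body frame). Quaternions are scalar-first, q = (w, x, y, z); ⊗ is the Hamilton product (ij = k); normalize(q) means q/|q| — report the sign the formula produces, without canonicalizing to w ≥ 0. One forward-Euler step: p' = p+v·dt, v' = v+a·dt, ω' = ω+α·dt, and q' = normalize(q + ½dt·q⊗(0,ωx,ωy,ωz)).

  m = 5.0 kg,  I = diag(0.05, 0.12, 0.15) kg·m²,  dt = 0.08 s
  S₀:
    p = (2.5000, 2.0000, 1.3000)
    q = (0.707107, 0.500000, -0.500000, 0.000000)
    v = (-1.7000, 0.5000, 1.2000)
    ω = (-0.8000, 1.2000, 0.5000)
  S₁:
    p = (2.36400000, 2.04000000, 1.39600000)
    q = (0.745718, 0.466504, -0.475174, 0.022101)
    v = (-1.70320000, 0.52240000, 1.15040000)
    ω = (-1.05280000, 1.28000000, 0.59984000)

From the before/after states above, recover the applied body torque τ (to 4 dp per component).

Δω = ω₁−ω₀ = (-0.25280000, 0.08000000, 0.09984000)
gyro term ω₀×Iω₀ = (0.0180, 0.0400, -0.0672)
τ = I·(Δω/dt) + ω₀×(Iω₀) = (-0.1400, 0.1600, 0.1200)

τ = (-0.1400, 0.1600, 0.1200)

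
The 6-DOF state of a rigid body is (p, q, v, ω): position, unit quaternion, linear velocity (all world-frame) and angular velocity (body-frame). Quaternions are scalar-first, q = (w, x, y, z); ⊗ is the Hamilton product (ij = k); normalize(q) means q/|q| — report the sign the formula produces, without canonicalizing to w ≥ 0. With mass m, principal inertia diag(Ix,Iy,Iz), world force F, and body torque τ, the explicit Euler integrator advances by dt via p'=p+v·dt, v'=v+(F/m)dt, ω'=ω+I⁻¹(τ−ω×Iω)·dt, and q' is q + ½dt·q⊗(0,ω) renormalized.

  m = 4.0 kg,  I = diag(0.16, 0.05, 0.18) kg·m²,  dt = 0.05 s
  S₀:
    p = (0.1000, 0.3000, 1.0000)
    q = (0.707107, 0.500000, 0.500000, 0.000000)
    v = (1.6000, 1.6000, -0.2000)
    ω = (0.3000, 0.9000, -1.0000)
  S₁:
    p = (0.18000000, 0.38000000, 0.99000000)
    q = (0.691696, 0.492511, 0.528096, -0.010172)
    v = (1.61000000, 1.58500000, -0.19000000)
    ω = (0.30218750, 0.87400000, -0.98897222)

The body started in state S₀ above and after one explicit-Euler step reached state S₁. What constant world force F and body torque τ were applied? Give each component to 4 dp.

v₁ − v₀ = (0.01000000, -0.01500000, 0.01000000)
applied force F = (0.8000, -1.2000, 0.8000)
rate change Δω = (0.00218750, -0.02600000, 0.01102778)
I·α + gyro = (-0.1100, -0.0200, 0.0100)

F = (0.8000, -1.2000, 0.8000)
τ = (-0.1100, -0.0200, 0.0100)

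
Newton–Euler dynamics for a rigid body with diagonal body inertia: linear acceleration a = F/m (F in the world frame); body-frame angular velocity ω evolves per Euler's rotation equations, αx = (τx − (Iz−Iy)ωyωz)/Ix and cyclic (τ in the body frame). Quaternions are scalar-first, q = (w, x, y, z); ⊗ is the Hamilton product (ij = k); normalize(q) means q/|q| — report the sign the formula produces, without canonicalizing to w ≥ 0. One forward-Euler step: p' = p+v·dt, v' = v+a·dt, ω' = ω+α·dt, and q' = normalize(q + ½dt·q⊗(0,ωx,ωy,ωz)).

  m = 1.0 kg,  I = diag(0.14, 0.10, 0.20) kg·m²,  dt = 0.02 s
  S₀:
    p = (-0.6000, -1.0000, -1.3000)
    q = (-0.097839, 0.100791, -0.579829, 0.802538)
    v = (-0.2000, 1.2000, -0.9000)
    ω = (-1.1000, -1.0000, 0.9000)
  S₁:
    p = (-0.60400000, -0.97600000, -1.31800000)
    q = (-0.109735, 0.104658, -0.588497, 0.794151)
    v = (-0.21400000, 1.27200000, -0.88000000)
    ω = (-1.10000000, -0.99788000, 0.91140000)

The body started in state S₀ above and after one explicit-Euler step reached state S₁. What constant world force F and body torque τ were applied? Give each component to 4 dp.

ω₁ − ω₀ = (0.00000000, 0.00212000, 0.01140000)
τ = I·(Δω/dt) + ω₀×(Iω₀) = (-0.0900, 0.0700, 0.0700)
Δv = v₁−v₀ = (-0.01400000, 0.07200000, 0.02000000)
m·(v₁−v₀)/dt = (-0.7000, 3.6000, 1.0000)

F = (-0.7000, 3.6000, 1.0000)
τ = (-0.0900, 0.0700, 0.0700)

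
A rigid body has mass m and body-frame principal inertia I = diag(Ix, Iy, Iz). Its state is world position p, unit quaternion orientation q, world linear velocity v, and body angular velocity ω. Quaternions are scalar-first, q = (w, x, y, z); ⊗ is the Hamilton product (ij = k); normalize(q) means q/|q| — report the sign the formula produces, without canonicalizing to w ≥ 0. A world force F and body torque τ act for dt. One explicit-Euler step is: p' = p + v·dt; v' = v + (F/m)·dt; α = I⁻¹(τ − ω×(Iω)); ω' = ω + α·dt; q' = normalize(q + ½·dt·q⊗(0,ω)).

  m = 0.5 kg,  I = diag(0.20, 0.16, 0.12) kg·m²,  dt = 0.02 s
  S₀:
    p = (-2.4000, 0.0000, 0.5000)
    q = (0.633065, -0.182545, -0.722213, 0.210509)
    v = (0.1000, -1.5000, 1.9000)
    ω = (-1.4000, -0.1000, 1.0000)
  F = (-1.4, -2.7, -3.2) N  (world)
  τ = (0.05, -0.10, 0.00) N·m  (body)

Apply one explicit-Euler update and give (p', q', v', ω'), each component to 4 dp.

precession coupling ω×(Iω) = (0.0040, -0.1120, -0.0056)
(τ − ω×Iω)/I = (0.2300, 0.0750, 0.0467)
new body rate ω' = (-1.3954, -0.0985, 1.0009)
q⊗(0,ω) = (-0.5382933, -1.5874531, -0.1754741, -0.3597787)
updated quaternion q' = (0.6276, -0.1984, -0.7239, 0.2069)
p' = p + v·dt = (-2.3980, -0.0300, 0.5380)
new velocity v' = (0.0440, -1.6080, 1.7720)

p' = (-2.3980, -0.0300, 0.5380)
q' = (0.6276, -0.1984, -0.7239, 0.2069)
v' = (0.0440, -1.6080, 1.7720)
ω' = (-1.3954, -0.0985, 1.0009)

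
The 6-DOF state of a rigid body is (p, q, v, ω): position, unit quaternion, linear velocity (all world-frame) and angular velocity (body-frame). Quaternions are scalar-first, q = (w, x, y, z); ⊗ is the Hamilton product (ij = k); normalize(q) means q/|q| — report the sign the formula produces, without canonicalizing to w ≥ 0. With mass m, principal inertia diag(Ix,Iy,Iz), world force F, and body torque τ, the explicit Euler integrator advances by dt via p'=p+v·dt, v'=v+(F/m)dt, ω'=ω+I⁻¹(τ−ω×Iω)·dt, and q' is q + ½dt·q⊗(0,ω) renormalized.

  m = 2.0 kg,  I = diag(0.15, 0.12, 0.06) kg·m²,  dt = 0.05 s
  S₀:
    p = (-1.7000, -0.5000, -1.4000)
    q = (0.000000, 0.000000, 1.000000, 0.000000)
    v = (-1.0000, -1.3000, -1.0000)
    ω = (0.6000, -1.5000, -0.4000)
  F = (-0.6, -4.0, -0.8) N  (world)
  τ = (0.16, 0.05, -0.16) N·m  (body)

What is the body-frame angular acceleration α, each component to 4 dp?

α = (1.3067, 0.5967, -3.1167)

gyro term ω×Iω = (-0.0360, -0.0216, 0.0270)
angular accel α = (1.3067, 0.5967, -3.1167)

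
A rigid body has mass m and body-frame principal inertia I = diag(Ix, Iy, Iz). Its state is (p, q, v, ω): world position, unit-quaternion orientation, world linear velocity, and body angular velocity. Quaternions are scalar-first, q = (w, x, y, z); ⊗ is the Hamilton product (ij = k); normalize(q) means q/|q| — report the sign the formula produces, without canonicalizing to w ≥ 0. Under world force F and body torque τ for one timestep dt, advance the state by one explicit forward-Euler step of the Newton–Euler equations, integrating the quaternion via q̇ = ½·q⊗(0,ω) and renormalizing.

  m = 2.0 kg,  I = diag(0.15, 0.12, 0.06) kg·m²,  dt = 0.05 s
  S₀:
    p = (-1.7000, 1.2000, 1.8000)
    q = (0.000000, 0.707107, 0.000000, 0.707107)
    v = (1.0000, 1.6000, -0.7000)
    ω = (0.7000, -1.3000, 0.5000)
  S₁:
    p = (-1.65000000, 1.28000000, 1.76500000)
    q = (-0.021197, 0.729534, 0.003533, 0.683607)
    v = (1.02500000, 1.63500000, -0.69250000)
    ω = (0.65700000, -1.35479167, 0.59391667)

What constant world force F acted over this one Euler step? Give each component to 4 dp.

F = (1.0000, 1.4000, 0.3000)

v₁ − v₀ = (0.02500000, 0.03500000, 0.00750000)
m·(v₁−v₀)/dt = (1.0000, 1.4000, 0.3000)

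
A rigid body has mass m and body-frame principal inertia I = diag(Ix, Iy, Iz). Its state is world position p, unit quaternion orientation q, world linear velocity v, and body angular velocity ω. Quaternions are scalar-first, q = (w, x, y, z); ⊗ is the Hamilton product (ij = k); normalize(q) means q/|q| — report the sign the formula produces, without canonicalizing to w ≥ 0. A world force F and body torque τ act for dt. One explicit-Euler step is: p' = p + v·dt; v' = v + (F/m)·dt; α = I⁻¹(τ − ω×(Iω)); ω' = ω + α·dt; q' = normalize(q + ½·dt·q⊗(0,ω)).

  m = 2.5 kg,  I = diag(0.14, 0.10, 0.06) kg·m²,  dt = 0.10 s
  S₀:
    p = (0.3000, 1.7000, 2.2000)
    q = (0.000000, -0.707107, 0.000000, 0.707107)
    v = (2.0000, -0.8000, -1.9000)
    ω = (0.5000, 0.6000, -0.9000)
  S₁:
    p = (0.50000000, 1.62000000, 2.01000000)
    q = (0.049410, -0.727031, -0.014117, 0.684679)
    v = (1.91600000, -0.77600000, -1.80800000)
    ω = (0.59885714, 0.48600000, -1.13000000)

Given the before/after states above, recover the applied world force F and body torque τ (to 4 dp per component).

ω₁ − ω₀ = (0.09885714, -0.11400000, -0.23000000)
gyro term ω₀×Iω₀ = (0.0216, -0.0360, -0.0120)
τ = I·(Δω/dt) + ω₀×(Iω₀) = (0.1600, -0.1500, -0.1500)
velocity change Δv = (-0.08400000, 0.02400000, 0.09200000)
F = m·Δv/dt = (-2.1000, 0.6000, 2.3000)

F = (-2.1000, 0.6000, 2.3000)
τ = (0.1600, -0.1500, -0.1500)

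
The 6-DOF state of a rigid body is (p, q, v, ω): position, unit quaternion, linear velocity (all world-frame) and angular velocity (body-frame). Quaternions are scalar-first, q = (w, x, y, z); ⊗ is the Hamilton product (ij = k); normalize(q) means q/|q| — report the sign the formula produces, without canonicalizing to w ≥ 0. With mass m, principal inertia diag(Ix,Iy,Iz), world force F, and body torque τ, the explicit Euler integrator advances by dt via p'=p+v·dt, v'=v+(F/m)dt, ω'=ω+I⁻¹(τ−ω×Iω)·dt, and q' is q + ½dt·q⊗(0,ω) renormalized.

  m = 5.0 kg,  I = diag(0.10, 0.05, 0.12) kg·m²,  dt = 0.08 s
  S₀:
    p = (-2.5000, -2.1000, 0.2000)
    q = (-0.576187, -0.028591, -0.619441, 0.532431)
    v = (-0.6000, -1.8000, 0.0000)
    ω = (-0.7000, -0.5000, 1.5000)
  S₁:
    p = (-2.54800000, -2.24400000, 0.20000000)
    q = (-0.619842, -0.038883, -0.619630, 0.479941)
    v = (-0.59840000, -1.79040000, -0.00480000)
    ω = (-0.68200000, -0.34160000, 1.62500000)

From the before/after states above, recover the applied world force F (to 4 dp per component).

F = (0.1000, 0.6000, -0.3000)

v₁ − v₀ = (0.00160000, 0.00960000, -0.00480000)
m·(v₁−v₀)/dt = (0.1000, 0.6000, -0.3000)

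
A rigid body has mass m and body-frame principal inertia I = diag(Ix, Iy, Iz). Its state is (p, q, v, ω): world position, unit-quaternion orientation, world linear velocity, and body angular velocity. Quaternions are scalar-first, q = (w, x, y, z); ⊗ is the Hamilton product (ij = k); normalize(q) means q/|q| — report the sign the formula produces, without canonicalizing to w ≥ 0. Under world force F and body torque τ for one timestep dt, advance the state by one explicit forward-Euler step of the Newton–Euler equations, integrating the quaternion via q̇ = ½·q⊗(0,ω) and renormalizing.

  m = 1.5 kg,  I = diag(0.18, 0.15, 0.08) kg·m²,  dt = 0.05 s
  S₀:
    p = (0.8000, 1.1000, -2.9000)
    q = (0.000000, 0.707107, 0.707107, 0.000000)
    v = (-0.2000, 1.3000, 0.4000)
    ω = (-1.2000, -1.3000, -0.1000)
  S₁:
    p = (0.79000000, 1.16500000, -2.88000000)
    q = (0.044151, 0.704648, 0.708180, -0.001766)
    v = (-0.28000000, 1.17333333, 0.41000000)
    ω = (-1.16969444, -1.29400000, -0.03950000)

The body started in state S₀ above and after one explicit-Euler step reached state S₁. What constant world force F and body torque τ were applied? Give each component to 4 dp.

F = (-2.4000, -3.8000, 0.3000)
τ = (0.1000, 0.0300, 0.0500)

Δω = ω₁−ω₀ = (0.03030556, 0.00600000, 0.06050000)
τ = I·(Δω/dt) + ω₀×(Iω₀) = (0.1000, 0.0300, 0.0500)
v₁ − v₀ = (-0.08000000, -0.12666667, 0.01000000)
m·(v₁−v₀)/dt = (-2.4000, -3.8000, 0.3000)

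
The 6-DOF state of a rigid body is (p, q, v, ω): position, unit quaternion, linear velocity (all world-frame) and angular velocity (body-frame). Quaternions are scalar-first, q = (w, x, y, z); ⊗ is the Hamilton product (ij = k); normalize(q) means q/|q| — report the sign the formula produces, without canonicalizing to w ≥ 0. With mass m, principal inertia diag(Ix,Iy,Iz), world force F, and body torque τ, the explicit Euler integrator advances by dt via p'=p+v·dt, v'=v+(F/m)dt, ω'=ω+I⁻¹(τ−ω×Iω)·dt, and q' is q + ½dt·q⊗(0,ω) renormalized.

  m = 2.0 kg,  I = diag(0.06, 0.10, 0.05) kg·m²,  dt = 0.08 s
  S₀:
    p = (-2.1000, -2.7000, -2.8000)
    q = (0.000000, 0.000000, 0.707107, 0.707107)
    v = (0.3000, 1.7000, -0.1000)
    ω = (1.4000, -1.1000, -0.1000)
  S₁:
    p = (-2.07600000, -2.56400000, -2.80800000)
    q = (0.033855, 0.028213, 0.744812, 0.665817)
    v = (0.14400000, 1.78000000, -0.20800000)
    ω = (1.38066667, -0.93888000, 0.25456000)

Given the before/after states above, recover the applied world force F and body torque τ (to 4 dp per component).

F = (-3.9000, 2.0000, -2.7000)
τ = (-0.0200, 0.2000, 0.1600)

velocity change Δv = (-0.15600000, 0.08000000, -0.10800000)
m·(v₁−v₀)/dt = (-3.9000, 2.0000, -2.7000)
ω₁ − ω₀ = (-0.01933333, 0.16112000, 0.35456000)
ω₀×(Iω₀) = (-0.0055, -0.0014, -0.0616)
τ = I·(Δω/dt) + ω₀×(Iω₀) = (-0.0200, 0.2000, 0.1600)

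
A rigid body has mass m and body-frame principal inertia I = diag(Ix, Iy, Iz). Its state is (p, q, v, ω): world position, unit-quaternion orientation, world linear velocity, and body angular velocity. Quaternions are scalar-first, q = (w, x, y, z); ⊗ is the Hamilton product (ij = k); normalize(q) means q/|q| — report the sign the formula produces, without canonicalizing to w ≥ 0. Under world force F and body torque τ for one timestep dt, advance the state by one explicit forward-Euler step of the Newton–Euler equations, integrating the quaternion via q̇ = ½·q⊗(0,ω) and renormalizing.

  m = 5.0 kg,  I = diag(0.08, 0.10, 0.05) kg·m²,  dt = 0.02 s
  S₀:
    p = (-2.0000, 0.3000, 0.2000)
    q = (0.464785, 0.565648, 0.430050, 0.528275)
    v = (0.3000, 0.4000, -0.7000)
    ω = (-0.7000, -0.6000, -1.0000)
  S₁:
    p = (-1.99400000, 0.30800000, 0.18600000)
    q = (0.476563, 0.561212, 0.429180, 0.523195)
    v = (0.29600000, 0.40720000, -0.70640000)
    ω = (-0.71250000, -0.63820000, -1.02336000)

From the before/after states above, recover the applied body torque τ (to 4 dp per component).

τ = (-0.0800, -0.1700, -0.0500)

Δω = ω₁−ω₀ = (-0.01250000, -0.03820000, -0.02336000)
ω₀×(Iω₀) = (-0.0300, 0.0210, 0.0084)
τ = I·(Δω/dt) + ω₀×(Iω₀) = (-0.0800, -0.1700, -0.0500)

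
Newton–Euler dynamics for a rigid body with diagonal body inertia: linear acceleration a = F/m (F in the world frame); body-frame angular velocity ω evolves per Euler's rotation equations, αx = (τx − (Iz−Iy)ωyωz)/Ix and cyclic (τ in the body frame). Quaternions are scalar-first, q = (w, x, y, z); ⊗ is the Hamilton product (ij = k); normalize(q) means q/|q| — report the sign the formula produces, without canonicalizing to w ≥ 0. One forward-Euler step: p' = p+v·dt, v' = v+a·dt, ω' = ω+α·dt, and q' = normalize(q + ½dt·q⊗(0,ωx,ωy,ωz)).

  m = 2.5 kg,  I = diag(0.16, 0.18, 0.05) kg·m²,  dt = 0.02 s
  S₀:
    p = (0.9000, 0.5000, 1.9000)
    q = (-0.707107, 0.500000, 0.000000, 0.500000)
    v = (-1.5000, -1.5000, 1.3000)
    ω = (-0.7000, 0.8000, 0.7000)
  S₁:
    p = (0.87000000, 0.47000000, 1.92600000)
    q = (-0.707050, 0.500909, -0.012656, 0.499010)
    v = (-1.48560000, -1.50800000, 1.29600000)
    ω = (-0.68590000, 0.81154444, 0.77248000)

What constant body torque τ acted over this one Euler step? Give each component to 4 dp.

ω₁ − ω₀ = (0.01410000, 0.01154444, 0.07248000)
ω₀×(Iω₀) = (-0.0728, -0.0539, -0.0112)
applied torque τ = (0.0400, 0.0500, 0.1700)

τ = (0.0400, 0.0500, 0.1700)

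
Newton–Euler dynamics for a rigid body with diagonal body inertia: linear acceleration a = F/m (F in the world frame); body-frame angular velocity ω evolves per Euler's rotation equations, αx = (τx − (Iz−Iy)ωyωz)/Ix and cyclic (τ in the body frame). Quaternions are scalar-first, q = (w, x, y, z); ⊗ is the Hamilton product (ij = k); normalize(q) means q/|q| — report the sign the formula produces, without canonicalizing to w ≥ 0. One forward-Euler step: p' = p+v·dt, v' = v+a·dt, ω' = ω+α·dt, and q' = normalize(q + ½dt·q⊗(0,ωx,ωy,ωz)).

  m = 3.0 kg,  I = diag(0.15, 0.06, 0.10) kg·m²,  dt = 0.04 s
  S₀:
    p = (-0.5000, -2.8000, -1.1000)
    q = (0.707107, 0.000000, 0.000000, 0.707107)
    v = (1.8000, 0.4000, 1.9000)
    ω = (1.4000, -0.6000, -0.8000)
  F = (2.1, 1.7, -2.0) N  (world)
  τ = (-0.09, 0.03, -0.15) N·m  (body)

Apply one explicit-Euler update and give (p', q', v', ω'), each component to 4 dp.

p' = (-0.4280, -2.7840, -1.0240)
q' = (0.7180, 0.0283, 0.0113, 0.6954)
v' = (1.8280, 0.4227, 1.8733)
ω' = (1.3709, -0.5427, -0.8902)

a = F/m = (0.7000, 0.5667, -0.6667)
new position p' = (-0.4280, -2.7840, -1.0240)
v + (F/m)dt = (1.8280, 0.4227, 1.8733)
angular accel α = (-0.7280, 1.4333, -2.2560)
ω' = ω + α·dt = (1.3709, -0.5427, -0.8902)
Hamilton product q⊗(0,ω) = (0.5656856, 1.4142140, 0.5656856, -0.5656856)
updated quaternion q' = (0.7180, 0.0283, 0.0113, 0.6954)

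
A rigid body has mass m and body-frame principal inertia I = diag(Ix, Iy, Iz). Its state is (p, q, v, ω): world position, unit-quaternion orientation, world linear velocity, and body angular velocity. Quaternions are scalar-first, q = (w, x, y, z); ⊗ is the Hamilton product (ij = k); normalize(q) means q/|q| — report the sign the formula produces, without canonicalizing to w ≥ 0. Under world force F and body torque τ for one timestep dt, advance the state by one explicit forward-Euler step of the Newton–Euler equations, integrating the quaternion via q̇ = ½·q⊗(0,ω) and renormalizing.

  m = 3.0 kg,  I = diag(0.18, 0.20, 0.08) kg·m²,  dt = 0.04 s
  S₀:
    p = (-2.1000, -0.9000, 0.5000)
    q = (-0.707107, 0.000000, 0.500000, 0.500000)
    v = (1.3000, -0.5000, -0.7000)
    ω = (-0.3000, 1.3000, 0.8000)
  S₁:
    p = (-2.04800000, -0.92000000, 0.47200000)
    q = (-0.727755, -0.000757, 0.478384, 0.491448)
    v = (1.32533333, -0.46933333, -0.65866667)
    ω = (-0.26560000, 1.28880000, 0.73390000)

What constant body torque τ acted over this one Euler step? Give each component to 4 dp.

τ = (0.0300, -0.0800, -0.1400)

ω₁ − ω₀ = (0.03440000, -0.01120000, -0.06610000)
gyro term ω₀×Iω₀ = (-0.1248, -0.0240, -0.0078)
I·α + gyro = (0.0300, -0.0800, -0.1400)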